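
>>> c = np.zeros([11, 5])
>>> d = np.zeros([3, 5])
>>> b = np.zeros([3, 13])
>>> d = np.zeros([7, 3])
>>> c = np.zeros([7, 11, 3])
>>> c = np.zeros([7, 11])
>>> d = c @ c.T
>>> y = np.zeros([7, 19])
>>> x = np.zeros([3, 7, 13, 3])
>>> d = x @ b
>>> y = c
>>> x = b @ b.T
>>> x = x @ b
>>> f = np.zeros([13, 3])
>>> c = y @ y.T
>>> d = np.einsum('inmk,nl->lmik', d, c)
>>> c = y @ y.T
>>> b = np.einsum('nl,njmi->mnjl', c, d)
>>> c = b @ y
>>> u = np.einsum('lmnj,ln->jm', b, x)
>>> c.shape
(3, 7, 13, 11)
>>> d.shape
(7, 13, 3, 13)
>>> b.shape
(3, 7, 13, 7)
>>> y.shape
(7, 11)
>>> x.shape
(3, 13)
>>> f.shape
(13, 3)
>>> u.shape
(7, 7)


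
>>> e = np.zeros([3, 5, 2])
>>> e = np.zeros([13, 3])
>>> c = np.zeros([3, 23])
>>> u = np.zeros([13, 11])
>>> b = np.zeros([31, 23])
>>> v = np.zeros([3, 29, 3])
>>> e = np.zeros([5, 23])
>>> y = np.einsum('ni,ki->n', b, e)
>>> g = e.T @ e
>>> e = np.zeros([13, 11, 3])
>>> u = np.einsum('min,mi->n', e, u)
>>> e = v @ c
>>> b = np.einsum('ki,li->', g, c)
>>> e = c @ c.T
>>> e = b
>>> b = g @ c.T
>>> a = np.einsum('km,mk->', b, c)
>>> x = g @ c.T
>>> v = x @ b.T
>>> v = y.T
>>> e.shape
()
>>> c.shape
(3, 23)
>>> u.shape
(3,)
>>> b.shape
(23, 3)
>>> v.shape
(31,)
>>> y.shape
(31,)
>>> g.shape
(23, 23)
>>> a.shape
()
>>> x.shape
(23, 3)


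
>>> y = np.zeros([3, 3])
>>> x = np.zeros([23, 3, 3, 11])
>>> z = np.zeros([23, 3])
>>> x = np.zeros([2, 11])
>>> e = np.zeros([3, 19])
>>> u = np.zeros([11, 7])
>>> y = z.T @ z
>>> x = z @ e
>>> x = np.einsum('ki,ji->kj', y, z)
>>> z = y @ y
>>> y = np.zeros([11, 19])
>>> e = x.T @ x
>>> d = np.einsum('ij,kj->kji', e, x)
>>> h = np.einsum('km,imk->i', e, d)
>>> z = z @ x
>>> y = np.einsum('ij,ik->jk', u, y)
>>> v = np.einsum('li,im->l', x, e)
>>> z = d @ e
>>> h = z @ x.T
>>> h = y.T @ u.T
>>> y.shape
(7, 19)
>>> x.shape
(3, 23)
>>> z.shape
(3, 23, 23)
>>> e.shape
(23, 23)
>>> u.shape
(11, 7)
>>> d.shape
(3, 23, 23)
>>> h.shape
(19, 11)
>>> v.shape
(3,)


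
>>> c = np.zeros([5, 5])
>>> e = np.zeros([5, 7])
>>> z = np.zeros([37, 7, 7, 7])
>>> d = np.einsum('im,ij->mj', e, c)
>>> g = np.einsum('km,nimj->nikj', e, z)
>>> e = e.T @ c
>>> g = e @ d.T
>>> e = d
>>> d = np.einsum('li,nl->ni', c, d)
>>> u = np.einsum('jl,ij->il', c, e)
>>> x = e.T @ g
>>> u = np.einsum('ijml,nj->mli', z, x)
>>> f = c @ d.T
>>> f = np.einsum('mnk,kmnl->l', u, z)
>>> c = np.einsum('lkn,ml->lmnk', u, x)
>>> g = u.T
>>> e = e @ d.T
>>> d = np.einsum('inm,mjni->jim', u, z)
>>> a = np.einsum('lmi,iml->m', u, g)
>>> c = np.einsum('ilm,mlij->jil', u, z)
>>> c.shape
(7, 7, 7)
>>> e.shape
(7, 7)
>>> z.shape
(37, 7, 7, 7)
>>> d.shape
(7, 7, 37)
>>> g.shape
(37, 7, 7)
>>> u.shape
(7, 7, 37)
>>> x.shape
(5, 7)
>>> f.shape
(7,)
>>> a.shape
(7,)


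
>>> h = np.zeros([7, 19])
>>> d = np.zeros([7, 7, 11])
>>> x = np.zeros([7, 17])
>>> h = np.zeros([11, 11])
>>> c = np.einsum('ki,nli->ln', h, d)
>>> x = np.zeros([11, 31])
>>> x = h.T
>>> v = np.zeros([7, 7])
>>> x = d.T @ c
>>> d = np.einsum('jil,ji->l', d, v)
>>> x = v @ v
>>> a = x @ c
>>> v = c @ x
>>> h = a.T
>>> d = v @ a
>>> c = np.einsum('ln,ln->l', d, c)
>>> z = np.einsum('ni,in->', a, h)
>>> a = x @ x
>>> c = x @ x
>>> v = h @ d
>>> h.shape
(7, 7)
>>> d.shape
(7, 7)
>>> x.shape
(7, 7)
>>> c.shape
(7, 7)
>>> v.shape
(7, 7)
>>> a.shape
(7, 7)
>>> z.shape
()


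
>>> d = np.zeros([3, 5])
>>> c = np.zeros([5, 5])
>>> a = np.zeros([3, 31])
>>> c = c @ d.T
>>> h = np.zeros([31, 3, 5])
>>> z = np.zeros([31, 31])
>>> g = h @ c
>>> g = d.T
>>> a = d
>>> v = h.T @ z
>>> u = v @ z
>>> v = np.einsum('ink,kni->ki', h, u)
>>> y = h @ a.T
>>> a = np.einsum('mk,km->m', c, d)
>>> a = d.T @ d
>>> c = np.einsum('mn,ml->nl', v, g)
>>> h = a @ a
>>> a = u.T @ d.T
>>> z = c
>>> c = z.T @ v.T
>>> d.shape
(3, 5)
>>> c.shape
(3, 5)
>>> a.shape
(31, 3, 3)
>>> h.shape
(5, 5)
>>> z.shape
(31, 3)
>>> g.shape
(5, 3)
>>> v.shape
(5, 31)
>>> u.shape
(5, 3, 31)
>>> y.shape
(31, 3, 3)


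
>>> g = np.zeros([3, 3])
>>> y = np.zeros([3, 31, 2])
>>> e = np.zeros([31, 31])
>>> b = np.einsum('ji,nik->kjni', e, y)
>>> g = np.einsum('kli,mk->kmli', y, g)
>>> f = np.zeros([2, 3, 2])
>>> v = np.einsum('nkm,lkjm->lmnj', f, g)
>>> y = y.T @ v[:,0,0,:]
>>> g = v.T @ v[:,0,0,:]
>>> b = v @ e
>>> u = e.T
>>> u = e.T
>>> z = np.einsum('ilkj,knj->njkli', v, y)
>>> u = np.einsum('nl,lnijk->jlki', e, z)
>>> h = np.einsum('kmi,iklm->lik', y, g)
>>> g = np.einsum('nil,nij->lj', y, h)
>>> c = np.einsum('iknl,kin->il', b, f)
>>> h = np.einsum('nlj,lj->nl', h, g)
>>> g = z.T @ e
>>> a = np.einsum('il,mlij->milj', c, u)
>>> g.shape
(3, 2, 2, 31, 31)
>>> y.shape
(2, 31, 31)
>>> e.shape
(31, 31)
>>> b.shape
(3, 2, 2, 31)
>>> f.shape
(2, 3, 2)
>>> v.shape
(3, 2, 2, 31)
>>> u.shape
(2, 31, 3, 2)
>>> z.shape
(31, 31, 2, 2, 3)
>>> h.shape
(2, 31)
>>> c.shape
(3, 31)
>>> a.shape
(2, 3, 31, 2)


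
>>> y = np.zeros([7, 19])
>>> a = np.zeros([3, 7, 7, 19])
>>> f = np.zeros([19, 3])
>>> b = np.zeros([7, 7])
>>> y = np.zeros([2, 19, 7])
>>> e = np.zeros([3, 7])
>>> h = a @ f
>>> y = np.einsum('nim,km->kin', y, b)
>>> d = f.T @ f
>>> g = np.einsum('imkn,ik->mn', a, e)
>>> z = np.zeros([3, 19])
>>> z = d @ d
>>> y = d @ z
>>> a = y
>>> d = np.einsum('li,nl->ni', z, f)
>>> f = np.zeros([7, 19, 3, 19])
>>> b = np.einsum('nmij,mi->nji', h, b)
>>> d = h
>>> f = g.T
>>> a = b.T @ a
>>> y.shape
(3, 3)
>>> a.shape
(7, 3, 3)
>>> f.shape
(19, 7)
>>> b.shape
(3, 3, 7)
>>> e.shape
(3, 7)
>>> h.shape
(3, 7, 7, 3)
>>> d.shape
(3, 7, 7, 3)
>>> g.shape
(7, 19)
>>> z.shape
(3, 3)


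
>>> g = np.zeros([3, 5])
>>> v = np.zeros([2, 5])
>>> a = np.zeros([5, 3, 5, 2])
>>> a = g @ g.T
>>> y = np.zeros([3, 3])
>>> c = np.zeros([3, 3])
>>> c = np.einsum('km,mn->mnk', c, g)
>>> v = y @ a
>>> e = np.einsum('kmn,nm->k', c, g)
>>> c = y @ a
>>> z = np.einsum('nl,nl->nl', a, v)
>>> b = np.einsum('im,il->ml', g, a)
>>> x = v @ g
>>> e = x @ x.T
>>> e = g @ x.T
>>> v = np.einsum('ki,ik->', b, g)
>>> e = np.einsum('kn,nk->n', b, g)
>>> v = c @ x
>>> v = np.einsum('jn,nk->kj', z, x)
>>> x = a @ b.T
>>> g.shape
(3, 5)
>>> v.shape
(5, 3)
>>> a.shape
(3, 3)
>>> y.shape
(3, 3)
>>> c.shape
(3, 3)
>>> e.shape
(3,)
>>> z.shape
(3, 3)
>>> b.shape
(5, 3)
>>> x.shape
(3, 5)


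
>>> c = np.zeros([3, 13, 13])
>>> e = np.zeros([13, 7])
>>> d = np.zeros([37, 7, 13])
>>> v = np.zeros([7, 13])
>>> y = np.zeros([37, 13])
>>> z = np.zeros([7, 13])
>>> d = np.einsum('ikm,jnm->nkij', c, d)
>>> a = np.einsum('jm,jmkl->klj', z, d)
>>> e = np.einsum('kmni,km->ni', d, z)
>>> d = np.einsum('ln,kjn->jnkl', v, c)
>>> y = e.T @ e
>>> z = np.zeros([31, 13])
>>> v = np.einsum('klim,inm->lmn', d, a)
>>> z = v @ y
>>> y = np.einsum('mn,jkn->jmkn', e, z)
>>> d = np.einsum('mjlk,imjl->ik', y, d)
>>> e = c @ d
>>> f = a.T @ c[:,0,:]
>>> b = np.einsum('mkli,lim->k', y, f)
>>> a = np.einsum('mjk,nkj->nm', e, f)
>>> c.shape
(3, 13, 13)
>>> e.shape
(3, 13, 37)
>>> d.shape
(13, 37)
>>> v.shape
(13, 7, 37)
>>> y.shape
(13, 3, 7, 37)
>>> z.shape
(13, 7, 37)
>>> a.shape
(7, 3)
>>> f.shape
(7, 37, 13)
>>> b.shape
(3,)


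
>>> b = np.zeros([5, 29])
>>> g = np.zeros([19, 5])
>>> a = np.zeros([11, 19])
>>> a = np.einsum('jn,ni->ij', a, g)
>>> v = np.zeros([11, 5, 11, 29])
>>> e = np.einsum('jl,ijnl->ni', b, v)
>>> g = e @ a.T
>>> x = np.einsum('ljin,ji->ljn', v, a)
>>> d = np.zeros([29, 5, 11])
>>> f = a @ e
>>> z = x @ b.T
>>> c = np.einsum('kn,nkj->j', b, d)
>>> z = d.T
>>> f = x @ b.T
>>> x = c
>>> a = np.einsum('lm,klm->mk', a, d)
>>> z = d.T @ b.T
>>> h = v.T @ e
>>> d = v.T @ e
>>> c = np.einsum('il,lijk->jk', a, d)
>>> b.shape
(5, 29)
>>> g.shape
(11, 5)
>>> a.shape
(11, 29)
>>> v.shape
(11, 5, 11, 29)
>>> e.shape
(11, 11)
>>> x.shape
(11,)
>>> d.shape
(29, 11, 5, 11)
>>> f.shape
(11, 5, 5)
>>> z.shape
(11, 5, 5)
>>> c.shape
(5, 11)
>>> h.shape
(29, 11, 5, 11)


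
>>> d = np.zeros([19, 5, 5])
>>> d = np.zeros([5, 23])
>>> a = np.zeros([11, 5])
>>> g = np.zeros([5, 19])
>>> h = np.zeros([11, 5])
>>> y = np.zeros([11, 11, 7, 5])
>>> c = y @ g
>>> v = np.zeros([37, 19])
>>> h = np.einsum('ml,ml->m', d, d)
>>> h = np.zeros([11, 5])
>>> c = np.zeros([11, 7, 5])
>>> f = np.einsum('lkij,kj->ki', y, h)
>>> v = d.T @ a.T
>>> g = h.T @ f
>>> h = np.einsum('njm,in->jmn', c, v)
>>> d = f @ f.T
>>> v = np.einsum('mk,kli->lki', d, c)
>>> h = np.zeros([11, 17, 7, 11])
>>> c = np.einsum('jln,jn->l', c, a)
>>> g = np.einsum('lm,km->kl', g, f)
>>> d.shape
(11, 11)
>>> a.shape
(11, 5)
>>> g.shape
(11, 5)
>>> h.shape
(11, 17, 7, 11)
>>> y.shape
(11, 11, 7, 5)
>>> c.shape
(7,)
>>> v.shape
(7, 11, 5)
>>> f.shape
(11, 7)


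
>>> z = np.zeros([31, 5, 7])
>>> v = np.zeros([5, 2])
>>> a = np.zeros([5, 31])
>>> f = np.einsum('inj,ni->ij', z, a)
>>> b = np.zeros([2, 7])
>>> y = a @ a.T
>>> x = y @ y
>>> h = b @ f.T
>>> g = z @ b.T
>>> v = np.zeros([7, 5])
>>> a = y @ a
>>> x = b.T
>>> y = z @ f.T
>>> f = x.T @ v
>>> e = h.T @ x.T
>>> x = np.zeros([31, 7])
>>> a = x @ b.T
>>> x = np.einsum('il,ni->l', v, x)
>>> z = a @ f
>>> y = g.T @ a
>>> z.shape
(31, 5)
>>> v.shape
(7, 5)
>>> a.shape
(31, 2)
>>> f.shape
(2, 5)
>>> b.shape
(2, 7)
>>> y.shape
(2, 5, 2)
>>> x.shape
(5,)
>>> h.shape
(2, 31)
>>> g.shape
(31, 5, 2)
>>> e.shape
(31, 7)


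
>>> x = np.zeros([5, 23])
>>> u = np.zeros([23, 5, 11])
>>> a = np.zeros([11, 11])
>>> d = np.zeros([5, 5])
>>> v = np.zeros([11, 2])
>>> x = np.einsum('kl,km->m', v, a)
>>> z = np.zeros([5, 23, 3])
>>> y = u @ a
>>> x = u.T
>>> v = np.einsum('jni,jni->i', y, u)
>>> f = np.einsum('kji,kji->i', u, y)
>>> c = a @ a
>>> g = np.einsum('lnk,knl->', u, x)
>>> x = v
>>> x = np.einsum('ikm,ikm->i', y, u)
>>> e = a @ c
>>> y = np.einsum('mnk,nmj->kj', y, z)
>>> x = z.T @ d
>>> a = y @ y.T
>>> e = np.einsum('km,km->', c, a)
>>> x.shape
(3, 23, 5)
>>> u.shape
(23, 5, 11)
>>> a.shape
(11, 11)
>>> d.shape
(5, 5)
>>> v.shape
(11,)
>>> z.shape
(5, 23, 3)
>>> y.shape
(11, 3)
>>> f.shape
(11,)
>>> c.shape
(11, 11)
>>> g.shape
()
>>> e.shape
()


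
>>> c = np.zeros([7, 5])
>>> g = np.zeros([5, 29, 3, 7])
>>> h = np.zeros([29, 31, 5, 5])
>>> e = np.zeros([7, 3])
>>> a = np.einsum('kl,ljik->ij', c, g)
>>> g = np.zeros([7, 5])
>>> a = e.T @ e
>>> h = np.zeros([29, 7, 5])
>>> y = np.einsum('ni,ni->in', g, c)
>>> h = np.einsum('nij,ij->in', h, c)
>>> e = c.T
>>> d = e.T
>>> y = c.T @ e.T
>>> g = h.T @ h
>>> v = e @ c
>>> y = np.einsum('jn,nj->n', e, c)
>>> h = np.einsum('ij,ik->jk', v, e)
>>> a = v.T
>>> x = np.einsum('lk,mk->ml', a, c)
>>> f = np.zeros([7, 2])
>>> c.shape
(7, 5)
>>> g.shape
(29, 29)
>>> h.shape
(5, 7)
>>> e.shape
(5, 7)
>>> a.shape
(5, 5)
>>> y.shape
(7,)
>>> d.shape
(7, 5)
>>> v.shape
(5, 5)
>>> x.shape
(7, 5)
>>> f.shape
(7, 2)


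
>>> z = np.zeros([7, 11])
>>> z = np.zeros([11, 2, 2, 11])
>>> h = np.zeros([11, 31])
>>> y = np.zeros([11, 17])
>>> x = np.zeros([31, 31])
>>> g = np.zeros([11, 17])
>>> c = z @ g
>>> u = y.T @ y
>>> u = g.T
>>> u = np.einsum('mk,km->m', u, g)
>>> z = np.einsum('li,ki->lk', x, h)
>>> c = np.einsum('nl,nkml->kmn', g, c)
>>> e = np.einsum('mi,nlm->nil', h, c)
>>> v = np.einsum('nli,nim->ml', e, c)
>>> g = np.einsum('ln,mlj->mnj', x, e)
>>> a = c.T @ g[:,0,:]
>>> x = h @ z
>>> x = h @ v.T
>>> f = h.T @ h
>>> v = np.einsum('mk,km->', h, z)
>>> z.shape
(31, 11)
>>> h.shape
(11, 31)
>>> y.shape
(11, 17)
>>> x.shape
(11, 11)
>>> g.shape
(2, 31, 2)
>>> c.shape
(2, 2, 11)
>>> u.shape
(17,)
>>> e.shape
(2, 31, 2)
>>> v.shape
()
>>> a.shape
(11, 2, 2)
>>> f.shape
(31, 31)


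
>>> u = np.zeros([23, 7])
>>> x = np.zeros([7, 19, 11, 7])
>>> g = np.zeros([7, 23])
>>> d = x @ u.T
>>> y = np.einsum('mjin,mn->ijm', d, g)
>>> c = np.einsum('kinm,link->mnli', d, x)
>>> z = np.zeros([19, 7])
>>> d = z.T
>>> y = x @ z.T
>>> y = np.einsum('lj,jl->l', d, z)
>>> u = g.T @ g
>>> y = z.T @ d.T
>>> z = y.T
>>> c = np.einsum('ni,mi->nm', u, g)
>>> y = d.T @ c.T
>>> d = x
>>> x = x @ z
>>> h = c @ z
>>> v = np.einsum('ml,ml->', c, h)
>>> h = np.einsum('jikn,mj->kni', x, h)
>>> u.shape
(23, 23)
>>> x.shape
(7, 19, 11, 7)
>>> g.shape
(7, 23)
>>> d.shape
(7, 19, 11, 7)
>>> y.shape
(19, 23)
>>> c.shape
(23, 7)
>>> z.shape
(7, 7)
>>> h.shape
(11, 7, 19)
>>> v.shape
()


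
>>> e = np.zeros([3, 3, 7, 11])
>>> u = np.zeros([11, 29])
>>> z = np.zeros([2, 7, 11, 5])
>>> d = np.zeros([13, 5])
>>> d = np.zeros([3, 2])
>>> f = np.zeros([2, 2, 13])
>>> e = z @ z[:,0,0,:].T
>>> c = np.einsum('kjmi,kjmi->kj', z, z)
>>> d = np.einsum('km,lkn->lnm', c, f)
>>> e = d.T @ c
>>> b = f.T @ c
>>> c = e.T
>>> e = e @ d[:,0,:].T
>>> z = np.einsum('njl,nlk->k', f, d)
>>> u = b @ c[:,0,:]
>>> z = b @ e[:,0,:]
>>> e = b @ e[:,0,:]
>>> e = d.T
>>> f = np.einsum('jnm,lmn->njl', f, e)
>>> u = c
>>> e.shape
(7, 13, 2)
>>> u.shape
(7, 13, 7)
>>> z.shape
(13, 2, 2)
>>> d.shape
(2, 13, 7)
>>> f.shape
(2, 2, 7)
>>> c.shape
(7, 13, 7)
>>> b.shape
(13, 2, 7)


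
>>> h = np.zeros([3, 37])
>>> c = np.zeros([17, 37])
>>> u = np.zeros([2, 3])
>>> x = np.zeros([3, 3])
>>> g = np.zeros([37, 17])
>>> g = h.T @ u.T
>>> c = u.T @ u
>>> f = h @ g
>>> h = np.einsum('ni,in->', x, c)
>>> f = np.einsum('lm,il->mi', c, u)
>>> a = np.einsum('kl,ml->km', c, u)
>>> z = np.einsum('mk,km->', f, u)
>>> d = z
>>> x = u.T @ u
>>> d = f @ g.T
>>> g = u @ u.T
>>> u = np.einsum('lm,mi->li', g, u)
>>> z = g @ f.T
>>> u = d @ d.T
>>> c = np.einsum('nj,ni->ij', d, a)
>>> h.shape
()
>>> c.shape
(2, 37)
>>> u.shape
(3, 3)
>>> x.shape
(3, 3)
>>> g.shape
(2, 2)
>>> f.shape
(3, 2)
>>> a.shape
(3, 2)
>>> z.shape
(2, 3)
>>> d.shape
(3, 37)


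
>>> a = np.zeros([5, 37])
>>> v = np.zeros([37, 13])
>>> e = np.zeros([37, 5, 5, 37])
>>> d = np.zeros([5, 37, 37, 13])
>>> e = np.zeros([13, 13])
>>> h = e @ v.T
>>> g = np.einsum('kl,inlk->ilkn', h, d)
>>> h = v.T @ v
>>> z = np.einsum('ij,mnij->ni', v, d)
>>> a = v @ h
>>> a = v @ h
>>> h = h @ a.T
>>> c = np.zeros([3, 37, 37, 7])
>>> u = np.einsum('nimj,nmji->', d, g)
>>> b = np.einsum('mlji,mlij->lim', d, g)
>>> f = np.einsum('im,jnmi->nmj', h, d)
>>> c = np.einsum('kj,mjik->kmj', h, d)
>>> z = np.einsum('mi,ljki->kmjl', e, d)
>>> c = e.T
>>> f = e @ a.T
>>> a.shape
(37, 13)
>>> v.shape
(37, 13)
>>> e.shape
(13, 13)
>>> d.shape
(5, 37, 37, 13)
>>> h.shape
(13, 37)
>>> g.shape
(5, 37, 13, 37)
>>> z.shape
(37, 13, 37, 5)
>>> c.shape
(13, 13)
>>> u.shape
()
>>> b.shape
(37, 13, 5)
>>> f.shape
(13, 37)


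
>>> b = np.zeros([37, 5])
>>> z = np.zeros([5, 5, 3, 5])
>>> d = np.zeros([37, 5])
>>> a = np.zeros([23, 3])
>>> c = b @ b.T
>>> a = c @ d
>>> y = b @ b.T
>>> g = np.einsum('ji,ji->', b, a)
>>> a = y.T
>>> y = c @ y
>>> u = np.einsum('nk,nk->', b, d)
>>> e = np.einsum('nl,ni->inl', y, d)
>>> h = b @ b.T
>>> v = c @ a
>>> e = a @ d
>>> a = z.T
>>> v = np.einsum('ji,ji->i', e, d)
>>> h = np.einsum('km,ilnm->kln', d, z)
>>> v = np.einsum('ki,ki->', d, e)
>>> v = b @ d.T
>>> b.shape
(37, 5)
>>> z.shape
(5, 5, 3, 5)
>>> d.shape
(37, 5)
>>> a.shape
(5, 3, 5, 5)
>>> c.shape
(37, 37)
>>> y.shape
(37, 37)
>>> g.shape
()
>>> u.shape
()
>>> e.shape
(37, 5)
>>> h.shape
(37, 5, 3)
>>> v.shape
(37, 37)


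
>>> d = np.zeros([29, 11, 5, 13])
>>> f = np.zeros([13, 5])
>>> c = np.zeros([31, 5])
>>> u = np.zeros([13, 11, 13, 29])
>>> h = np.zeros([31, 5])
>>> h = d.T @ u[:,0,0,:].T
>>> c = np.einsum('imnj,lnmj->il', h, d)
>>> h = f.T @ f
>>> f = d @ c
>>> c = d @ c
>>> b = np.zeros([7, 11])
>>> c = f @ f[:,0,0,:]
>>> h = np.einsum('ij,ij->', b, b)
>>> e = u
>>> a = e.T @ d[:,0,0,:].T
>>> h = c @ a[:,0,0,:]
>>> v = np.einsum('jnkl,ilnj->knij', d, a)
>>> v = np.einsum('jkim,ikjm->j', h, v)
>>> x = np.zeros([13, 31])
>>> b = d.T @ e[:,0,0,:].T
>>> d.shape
(29, 11, 5, 13)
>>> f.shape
(29, 11, 5, 29)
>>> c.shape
(29, 11, 5, 29)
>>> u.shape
(13, 11, 13, 29)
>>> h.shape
(29, 11, 5, 29)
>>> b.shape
(13, 5, 11, 13)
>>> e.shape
(13, 11, 13, 29)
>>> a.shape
(29, 13, 11, 29)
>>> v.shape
(29,)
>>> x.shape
(13, 31)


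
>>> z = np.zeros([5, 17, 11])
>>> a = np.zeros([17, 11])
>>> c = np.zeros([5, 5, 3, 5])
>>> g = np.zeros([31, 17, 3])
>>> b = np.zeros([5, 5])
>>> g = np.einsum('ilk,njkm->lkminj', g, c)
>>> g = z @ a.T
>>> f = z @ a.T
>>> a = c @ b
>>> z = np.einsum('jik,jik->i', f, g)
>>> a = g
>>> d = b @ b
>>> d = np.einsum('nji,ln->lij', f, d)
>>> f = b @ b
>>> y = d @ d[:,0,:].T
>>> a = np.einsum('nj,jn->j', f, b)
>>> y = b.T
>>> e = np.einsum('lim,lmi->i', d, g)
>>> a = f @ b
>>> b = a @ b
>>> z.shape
(17,)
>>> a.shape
(5, 5)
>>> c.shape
(5, 5, 3, 5)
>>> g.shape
(5, 17, 17)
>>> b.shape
(5, 5)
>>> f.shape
(5, 5)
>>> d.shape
(5, 17, 17)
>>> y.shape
(5, 5)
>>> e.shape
(17,)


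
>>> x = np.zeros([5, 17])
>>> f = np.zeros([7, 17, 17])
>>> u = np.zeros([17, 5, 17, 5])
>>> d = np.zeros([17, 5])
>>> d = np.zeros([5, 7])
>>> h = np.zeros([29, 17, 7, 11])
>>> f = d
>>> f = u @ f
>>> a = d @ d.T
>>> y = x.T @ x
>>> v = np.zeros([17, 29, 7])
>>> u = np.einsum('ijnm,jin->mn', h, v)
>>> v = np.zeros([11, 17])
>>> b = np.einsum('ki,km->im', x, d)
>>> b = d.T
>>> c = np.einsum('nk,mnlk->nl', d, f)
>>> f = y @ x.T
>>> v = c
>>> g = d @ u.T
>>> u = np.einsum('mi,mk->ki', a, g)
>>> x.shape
(5, 17)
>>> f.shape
(17, 5)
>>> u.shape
(11, 5)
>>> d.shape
(5, 7)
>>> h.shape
(29, 17, 7, 11)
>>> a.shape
(5, 5)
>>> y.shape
(17, 17)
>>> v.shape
(5, 17)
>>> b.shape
(7, 5)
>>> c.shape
(5, 17)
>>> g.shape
(5, 11)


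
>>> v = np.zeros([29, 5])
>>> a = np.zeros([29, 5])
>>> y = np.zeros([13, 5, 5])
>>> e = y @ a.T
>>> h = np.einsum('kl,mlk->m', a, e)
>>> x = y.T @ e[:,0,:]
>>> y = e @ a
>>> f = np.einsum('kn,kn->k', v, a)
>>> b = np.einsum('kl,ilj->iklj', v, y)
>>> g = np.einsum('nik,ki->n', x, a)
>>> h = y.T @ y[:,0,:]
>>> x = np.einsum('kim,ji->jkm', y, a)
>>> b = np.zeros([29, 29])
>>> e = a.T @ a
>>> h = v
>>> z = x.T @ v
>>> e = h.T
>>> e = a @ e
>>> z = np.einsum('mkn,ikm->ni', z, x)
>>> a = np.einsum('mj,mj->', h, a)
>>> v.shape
(29, 5)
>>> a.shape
()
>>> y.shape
(13, 5, 5)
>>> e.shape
(29, 29)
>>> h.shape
(29, 5)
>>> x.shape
(29, 13, 5)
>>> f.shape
(29,)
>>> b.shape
(29, 29)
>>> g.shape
(5,)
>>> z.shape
(5, 29)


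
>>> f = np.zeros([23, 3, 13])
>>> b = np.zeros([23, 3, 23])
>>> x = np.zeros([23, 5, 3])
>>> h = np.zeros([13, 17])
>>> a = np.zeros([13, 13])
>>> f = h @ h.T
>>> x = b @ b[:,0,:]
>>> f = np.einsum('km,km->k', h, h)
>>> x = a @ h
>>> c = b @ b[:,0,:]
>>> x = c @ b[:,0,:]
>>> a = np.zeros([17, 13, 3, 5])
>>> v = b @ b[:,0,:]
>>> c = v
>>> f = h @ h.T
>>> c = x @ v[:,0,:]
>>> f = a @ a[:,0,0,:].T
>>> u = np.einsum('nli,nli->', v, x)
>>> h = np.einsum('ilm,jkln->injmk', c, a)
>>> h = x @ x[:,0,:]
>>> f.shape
(17, 13, 3, 17)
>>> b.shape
(23, 3, 23)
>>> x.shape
(23, 3, 23)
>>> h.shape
(23, 3, 23)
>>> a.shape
(17, 13, 3, 5)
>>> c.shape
(23, 3, 23)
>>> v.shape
(23, 3, 23)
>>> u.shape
()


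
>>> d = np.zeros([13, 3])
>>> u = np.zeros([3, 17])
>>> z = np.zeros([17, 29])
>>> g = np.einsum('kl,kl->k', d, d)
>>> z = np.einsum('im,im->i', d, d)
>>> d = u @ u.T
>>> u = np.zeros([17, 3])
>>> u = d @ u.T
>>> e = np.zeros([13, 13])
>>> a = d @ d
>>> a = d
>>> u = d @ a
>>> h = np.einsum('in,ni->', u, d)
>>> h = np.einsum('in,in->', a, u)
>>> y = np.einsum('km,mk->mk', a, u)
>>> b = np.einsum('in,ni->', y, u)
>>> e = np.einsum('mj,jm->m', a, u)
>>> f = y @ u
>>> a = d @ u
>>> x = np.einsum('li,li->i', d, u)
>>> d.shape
(3, 3)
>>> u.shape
(3, 3)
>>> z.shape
(13,)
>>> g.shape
(13,)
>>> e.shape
(3,)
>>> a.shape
(3, 3)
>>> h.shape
()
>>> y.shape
(3, 3)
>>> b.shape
()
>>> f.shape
(3, 3)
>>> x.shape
(3,)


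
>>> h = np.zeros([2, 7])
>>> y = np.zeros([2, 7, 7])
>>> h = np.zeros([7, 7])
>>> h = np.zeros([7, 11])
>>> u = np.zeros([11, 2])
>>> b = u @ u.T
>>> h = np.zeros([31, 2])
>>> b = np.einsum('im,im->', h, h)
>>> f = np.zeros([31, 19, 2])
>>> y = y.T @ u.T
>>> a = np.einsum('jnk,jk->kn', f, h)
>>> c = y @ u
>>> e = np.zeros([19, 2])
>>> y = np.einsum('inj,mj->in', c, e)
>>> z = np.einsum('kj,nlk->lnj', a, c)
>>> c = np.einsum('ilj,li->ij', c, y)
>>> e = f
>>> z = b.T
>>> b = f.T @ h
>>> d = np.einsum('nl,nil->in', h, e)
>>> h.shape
(31, 2)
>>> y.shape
(7, 7)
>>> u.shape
(11, 2)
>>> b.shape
(2, 19, 2)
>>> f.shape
(31, 19, 2)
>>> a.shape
(2, 19)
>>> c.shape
(7, 2)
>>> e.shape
(31, 19, 2)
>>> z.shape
()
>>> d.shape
(19, 31)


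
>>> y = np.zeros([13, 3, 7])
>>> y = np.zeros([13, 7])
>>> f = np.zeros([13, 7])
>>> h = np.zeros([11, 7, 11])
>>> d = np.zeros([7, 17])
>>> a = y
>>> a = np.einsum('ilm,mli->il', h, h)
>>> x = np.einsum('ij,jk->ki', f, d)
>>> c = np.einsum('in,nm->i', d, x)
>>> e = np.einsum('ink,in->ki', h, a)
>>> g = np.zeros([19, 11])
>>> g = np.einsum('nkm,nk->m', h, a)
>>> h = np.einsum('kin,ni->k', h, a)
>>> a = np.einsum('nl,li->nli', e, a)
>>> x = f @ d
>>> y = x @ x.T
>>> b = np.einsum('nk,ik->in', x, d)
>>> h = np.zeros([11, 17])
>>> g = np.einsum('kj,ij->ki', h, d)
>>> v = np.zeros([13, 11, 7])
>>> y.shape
(13, 13)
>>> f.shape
(13, 7)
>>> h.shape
(11, 17)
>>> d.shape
(7, 17)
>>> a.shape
(11, 11, 7)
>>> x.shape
(13, 17)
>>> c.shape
(7,)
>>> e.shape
(11, 11)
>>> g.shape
(11, 7)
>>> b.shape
(7, 13)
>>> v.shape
(13, 11, 7)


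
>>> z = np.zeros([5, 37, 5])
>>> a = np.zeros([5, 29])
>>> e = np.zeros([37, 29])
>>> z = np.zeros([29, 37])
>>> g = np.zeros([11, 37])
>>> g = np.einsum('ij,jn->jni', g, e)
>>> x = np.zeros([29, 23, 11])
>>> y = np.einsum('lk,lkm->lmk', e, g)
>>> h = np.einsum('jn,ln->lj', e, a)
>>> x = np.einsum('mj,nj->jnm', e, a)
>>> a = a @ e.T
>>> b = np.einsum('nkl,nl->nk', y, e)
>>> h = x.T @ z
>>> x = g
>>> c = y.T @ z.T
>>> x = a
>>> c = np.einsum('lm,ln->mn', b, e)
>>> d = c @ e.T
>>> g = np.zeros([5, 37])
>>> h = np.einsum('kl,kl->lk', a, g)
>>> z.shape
(29, 37)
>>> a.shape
(5, 37)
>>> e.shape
(37, 29)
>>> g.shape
(5, 37)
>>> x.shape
(5, 37)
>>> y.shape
(37, 11, 29)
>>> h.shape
(37, 5)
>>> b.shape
(37, 11)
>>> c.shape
(11, 29)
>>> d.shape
(11, 37)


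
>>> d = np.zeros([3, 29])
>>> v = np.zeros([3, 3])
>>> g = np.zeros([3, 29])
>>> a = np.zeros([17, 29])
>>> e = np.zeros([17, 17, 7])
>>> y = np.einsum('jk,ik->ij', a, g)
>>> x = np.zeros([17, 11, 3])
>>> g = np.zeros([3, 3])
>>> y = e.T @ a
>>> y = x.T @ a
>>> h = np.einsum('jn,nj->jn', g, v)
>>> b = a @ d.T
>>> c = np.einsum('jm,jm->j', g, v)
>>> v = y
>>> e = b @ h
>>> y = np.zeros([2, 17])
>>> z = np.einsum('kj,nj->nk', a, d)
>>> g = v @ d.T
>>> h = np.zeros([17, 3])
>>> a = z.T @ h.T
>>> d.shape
(3, 29)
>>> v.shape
(3, 11, 29)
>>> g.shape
(3, 11, 3)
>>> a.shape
(17, 17)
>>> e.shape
(17, 3)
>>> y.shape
(2, 17)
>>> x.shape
(17, 11, 3)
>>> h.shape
(17, 3)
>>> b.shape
(17, 3)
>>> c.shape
(3,)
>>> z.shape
(3, 17)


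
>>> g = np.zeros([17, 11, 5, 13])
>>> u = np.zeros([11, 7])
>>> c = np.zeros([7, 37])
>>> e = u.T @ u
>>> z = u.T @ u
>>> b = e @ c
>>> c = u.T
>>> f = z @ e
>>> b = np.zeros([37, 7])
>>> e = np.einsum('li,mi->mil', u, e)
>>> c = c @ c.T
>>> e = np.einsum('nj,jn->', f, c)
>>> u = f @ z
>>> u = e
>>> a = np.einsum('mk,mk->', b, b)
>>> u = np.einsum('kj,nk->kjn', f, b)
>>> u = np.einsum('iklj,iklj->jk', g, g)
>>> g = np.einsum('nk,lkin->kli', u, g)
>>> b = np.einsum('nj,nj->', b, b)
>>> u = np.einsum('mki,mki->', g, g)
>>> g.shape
(11, 17, 5)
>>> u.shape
()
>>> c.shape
(7, 7)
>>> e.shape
()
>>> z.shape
(7, 7)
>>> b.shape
()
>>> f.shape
(7, 7)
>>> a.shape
()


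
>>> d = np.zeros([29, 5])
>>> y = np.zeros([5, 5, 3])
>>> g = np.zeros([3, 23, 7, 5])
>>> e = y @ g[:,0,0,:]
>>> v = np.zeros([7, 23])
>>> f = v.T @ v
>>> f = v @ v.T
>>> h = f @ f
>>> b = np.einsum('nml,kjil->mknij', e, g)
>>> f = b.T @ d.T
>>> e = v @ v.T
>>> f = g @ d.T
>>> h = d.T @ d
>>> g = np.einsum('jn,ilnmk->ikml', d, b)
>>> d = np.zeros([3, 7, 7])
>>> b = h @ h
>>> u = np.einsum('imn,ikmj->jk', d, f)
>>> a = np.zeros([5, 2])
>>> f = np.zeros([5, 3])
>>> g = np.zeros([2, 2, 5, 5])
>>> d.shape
(3, 7, 7)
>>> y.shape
(5, 5, 3)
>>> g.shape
(2, 2, 5, 5)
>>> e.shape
(7, 7)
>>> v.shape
(7, 23)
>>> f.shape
(5, 3)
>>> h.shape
(5, 5)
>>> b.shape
(5, 5)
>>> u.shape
(29, 23)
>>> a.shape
(5, 2)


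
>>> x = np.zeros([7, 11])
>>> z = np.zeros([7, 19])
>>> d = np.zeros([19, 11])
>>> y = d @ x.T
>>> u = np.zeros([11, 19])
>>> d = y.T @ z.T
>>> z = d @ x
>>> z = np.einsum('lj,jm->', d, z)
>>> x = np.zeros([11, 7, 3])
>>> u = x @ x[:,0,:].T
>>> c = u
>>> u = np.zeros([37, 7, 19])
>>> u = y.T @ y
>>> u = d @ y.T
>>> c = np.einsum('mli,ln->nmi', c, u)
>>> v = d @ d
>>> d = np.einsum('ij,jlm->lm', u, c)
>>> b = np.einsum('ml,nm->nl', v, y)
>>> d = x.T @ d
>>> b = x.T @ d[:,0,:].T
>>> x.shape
(11, 7, 3)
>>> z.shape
()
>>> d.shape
(3, 7, 11)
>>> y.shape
(19, 7)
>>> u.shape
(7, 19)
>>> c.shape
(19, 11, 11)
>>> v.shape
(7, 7)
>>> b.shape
(3, 7, 3)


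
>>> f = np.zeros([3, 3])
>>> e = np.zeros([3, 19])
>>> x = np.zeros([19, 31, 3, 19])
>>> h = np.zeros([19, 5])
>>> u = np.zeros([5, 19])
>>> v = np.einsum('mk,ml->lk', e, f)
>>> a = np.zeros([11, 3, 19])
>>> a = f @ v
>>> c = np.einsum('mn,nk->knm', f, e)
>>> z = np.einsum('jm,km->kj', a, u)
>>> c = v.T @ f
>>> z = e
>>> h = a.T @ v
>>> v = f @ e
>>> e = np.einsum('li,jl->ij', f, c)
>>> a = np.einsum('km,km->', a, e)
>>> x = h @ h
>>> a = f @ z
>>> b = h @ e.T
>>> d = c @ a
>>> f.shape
(3, 3)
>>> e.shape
(3, 19)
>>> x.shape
(19, 19)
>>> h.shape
(19, 19)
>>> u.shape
(5, 19)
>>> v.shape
(3, 19)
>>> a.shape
(3, 19)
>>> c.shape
(19, 3)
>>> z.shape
(3, 19)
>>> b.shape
(19, 3)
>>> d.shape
(19, 19)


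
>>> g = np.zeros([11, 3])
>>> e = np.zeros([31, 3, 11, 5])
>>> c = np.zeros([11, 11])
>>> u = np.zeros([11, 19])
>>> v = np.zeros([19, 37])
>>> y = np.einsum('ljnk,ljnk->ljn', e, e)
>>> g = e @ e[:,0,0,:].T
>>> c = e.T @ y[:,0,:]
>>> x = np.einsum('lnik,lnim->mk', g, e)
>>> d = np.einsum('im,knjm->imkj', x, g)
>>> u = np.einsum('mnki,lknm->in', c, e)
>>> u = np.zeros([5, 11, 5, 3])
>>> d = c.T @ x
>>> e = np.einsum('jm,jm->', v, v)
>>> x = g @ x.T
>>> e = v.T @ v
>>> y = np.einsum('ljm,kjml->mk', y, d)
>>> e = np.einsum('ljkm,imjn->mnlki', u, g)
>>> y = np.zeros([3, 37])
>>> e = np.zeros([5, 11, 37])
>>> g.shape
(31, 3, 11, 31)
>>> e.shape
(5, 11, 37)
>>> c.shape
(5, 11, 3, 11)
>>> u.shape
(5, 11, 5, 3)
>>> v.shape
(19, 37)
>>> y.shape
(3, 37)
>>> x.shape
(31, 3, 11, 5)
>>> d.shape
(11, 3, 11, 31)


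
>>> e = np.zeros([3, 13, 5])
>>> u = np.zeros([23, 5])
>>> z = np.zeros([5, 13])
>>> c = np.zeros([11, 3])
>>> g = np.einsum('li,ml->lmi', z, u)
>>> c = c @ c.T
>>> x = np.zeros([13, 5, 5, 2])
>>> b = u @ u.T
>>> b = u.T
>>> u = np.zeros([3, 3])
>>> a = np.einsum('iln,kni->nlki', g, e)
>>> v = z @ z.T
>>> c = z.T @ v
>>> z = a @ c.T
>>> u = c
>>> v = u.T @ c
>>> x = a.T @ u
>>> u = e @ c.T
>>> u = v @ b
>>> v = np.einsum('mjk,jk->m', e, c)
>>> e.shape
(3, 13, 5)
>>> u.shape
(5, 23)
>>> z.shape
(13, 23, 3, 13)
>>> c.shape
(13, 5)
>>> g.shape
(5, 23, 13)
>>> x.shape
(5, 3, 23, 5)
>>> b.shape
(5, 23)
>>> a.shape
(13, 23, 3, 5)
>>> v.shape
(3,)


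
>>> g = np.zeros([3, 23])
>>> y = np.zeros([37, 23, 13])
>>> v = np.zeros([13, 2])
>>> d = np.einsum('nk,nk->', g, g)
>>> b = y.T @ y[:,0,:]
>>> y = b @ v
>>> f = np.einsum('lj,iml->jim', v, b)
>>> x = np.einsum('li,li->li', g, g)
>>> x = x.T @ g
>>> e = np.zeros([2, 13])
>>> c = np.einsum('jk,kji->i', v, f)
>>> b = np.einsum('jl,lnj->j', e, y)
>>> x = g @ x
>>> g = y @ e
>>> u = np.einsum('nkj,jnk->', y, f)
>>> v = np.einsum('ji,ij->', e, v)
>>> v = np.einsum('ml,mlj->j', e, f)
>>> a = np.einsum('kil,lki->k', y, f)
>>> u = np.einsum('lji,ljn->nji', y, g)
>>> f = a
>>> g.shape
(13, 23, 13)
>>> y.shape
(13, 23, 2)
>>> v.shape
(23,)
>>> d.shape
()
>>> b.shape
(2,)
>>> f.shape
(13,)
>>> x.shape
(3, 23)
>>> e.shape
(2, 13)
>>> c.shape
(23,)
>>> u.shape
(13, 23, 2)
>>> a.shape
(13,)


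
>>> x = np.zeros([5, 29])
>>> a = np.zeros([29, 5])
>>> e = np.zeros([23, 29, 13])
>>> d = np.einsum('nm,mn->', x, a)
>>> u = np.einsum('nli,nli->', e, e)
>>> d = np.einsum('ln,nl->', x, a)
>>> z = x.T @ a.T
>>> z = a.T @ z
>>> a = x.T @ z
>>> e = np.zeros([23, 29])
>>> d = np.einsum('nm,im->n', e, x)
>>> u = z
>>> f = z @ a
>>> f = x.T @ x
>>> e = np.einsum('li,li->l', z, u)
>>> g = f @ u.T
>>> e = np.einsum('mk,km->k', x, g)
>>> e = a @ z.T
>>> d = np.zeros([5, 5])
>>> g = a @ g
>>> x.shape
(5, 29)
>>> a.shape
(29, 29)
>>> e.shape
(29, 5)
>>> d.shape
(5, 5)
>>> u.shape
(5, 29)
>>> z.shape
(5, 29)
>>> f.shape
(29, 29)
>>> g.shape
(29, 5)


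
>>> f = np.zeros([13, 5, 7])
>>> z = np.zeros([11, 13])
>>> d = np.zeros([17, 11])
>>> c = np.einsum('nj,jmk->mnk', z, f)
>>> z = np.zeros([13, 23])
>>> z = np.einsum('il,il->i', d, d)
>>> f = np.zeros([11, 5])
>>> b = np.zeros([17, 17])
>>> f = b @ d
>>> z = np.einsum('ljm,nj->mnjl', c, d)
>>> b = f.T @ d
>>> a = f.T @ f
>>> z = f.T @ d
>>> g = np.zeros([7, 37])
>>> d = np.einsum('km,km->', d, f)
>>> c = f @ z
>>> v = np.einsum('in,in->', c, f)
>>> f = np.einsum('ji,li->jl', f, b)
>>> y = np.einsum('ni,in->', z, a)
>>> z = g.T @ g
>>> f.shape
(17, 11)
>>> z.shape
(37, 37)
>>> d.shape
()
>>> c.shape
(17, 11)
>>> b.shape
(11, 11)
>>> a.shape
(11, 11)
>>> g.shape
(7, 37)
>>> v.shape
()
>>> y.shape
()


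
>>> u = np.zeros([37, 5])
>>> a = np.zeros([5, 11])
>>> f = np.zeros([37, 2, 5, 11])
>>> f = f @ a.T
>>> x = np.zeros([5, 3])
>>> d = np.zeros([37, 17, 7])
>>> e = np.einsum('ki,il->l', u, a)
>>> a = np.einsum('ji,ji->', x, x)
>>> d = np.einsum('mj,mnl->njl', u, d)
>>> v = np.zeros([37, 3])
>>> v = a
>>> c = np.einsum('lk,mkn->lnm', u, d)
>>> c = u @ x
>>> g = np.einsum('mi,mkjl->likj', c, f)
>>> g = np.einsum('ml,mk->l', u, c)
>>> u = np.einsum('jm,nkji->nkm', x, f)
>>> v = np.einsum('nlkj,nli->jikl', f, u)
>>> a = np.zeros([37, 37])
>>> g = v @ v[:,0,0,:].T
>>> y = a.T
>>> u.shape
(37, 2, 3)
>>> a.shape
(37, 37)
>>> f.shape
(37, 2, 5, 5)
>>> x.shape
(5, 3)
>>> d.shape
(17, 5, 7)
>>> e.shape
(11,)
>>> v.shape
(5, 3, 5, 2)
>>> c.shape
(37, 3)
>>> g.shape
(5, 3, 5, 5)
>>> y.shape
(37, 37)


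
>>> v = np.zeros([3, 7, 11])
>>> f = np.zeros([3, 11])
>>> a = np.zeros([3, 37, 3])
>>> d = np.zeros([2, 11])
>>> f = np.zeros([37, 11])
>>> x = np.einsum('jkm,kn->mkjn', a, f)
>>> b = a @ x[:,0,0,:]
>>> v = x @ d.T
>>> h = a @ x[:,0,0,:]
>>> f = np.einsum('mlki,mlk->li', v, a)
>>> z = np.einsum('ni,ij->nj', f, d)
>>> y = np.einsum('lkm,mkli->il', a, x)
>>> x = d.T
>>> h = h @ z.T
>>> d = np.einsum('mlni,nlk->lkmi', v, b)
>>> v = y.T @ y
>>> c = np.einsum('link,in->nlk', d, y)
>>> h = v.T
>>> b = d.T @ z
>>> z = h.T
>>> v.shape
(3, 3)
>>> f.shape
(37, 2)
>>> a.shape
(3, 37, 3)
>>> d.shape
(37, 11, 3, 2)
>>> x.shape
(11, 2)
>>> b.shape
(2, 3, 11, 11)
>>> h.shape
(3, 3)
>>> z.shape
(3, 3)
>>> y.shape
(11, 3)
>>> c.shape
(3, 37, 2)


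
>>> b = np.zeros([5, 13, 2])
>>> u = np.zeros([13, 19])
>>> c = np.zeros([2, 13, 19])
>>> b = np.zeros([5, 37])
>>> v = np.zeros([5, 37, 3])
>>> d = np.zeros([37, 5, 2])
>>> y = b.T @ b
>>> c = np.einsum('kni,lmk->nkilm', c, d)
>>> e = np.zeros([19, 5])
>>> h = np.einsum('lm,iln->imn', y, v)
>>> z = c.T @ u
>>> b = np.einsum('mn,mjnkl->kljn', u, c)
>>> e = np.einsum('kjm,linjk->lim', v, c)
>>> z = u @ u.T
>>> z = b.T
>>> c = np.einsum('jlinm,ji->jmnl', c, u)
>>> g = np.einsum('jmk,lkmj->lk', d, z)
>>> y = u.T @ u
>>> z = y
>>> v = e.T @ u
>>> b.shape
(37, 5, 2, 19)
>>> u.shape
(13, 19)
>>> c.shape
(13, 5, 37, 2)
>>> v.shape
(3, 2, 19)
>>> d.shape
(37, 5, 2)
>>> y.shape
(19, 19)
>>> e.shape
(13, 2, 3)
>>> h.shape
(5, 37, 3)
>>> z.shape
(19, 19)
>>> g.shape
(19, 2)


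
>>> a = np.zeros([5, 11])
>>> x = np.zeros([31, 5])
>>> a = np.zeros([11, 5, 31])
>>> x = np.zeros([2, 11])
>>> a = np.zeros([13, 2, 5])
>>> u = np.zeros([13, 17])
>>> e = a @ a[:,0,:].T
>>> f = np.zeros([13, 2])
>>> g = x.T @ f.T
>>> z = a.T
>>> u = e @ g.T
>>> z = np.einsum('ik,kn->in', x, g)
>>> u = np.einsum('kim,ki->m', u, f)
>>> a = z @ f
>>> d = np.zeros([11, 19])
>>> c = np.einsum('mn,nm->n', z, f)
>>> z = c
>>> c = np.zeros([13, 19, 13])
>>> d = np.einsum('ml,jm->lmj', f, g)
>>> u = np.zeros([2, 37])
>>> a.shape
(2, 2)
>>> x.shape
(2, 11)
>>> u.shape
(2, 37)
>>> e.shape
(13, 2, 13)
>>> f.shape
(13, 2)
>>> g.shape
(11, 13)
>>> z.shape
(13,)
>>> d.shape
(2, 13, 11)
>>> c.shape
(13, 19, 13)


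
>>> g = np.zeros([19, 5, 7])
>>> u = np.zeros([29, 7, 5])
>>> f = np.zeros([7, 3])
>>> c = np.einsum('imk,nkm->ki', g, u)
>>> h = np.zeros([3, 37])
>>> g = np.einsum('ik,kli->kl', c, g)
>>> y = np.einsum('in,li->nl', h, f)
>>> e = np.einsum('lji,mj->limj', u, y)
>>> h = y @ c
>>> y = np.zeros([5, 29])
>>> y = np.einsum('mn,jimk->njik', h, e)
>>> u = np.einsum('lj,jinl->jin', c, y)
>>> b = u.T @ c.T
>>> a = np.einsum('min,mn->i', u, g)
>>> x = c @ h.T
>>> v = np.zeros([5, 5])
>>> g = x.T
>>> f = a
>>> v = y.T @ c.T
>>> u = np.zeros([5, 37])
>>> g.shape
(37, 7)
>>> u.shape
(5, 37)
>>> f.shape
(29,)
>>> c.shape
(7, 19)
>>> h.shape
(37, 19)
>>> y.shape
(19, 29, 5, 7)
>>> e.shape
(29, 5, 37, 7)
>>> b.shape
(5, 29, 7)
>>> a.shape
(29,)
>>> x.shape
(7, 37)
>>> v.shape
(7, 5, 29, 7)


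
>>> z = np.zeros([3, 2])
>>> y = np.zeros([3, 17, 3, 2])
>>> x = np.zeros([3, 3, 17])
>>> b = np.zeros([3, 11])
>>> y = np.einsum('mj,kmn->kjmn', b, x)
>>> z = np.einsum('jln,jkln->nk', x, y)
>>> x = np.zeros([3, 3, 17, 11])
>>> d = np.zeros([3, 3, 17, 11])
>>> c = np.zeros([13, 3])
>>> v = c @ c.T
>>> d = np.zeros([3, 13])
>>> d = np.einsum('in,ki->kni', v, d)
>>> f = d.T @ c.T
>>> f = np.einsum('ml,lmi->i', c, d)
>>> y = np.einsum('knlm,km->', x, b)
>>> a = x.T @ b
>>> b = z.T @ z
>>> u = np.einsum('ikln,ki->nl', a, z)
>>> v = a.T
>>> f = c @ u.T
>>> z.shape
(17, 11)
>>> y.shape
()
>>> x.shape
(3, 3, 17, 11)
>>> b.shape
(11, 11)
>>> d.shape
(3, 13, 13)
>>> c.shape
(13, 3)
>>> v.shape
(11, 3, 17, 11)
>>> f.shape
(13, 11)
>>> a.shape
(11, 17, 3, 11)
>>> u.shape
(11, 3)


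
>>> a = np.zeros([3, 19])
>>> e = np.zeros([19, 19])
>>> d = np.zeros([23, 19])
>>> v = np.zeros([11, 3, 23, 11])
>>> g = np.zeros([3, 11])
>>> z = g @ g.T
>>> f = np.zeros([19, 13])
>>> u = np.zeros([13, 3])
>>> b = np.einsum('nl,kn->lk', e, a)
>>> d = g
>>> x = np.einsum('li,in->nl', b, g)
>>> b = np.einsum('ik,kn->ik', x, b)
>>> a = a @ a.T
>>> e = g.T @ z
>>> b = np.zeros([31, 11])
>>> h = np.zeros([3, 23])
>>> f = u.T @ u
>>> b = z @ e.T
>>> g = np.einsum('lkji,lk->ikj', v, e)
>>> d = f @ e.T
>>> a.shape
(3, 3)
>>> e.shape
(11, 3)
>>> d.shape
(3, 11)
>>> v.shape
(11, 3, 23, 11)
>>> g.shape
(11, 3, 23)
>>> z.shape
(3, 3)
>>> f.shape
(3, 3)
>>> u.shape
(13, 3)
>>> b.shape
(3, 11)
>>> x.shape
(11, 19)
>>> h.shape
(3, 23)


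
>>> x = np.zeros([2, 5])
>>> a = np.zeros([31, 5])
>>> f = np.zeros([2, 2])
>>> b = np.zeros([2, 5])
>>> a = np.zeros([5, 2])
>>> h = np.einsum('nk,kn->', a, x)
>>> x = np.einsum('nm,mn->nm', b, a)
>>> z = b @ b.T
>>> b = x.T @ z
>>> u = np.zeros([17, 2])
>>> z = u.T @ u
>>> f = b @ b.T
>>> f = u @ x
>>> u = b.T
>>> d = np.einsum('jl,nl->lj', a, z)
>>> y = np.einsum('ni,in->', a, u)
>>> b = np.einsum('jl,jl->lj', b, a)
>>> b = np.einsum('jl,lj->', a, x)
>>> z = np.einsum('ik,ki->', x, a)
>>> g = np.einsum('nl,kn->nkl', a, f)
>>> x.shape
(2, 5)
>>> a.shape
(5, 2)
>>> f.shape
(17, 5)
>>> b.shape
()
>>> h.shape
()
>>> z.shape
()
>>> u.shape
(2, 5)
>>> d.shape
(2, 5)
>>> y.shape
()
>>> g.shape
(5, 17, 2)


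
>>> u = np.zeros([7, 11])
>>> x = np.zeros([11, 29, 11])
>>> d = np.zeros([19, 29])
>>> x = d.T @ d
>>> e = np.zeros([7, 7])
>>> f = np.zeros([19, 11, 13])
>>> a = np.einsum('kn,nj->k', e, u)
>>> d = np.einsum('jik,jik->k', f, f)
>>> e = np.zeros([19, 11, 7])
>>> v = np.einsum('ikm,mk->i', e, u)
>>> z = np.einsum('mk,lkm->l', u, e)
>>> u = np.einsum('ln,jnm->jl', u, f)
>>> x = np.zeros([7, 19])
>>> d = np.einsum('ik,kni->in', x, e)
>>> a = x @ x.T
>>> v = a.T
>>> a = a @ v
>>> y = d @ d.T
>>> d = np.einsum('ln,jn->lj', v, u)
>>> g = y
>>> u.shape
(19, 7)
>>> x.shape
(7, 19)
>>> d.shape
(7, 19)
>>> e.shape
(19, 11, 7)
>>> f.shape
(19, 11, 13)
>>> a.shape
(7, 7)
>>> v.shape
(7, 7)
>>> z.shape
(19,)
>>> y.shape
(7, 7)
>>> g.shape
(7, 7)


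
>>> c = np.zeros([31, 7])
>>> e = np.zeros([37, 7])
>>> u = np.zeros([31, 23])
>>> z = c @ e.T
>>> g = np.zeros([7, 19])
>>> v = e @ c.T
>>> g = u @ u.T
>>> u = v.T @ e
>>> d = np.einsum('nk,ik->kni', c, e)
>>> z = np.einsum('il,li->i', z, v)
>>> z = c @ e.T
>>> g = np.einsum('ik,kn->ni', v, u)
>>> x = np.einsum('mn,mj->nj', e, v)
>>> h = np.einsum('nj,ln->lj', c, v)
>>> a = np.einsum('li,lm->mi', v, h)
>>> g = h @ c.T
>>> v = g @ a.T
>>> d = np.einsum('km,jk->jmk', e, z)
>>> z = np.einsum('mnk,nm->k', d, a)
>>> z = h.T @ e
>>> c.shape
(31, 7)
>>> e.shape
(37, 7)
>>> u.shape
(31, 7)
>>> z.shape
(7, 7)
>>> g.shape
(37, 31)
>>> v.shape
(37, 7)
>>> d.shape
(31, 7, 37)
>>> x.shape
(7, 31)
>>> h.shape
(37, 7)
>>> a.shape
(7, 31)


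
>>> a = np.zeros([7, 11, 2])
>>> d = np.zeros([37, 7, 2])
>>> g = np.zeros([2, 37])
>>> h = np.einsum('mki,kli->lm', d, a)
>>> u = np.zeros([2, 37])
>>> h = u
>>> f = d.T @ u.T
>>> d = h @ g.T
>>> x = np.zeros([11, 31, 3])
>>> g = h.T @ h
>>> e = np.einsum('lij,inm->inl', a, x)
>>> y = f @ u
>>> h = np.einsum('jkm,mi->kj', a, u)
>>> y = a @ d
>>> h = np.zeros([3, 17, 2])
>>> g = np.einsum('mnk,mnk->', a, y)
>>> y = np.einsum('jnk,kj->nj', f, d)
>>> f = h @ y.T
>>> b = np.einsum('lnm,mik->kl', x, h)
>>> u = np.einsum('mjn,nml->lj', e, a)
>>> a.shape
(7, 11, 2)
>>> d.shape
(2, 2)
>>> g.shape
()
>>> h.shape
(3, 17, 2)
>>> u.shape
(2, 31)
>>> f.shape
(3, 17, 7)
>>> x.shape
(11, 31, 3)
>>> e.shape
(11, 31, 7)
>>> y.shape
(7, 2)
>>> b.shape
(2, 11)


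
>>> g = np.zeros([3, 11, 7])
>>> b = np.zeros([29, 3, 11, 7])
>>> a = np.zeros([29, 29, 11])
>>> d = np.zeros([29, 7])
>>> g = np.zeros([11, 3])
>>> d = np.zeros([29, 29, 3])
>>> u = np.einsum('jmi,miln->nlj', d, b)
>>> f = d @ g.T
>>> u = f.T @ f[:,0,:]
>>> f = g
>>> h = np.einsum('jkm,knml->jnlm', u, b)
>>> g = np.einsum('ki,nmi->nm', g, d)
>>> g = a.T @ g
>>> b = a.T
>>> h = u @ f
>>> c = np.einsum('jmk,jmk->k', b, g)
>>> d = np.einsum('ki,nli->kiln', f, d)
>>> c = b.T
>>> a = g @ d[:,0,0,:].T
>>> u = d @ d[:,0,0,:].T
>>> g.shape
(11, 29, 29)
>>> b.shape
(11, 29, 29)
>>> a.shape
(11, 29, 11)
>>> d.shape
(11, 3, 29, 29)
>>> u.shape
(11, 3, 29, 11)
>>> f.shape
(11, 3)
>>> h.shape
(11, 29, 3)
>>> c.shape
(29, 29, 11)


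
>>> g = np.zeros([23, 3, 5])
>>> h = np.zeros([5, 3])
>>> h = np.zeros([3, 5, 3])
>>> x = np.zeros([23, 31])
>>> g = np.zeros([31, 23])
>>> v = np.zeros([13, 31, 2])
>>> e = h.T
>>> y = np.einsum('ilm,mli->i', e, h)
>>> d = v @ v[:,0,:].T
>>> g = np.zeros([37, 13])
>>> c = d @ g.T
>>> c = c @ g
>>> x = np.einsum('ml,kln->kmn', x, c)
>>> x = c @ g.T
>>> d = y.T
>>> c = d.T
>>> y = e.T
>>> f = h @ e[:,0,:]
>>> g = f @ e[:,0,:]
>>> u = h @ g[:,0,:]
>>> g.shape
(3, 5, 3)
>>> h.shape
(3, 5, 3)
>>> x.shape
(13, 31, 37)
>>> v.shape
(13, 31, 2)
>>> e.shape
(3, 5, 3)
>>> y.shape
(3, 5, 3)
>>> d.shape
(3,)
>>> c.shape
(3,)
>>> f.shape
(3, 5, 3)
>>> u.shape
(3, 5, 3)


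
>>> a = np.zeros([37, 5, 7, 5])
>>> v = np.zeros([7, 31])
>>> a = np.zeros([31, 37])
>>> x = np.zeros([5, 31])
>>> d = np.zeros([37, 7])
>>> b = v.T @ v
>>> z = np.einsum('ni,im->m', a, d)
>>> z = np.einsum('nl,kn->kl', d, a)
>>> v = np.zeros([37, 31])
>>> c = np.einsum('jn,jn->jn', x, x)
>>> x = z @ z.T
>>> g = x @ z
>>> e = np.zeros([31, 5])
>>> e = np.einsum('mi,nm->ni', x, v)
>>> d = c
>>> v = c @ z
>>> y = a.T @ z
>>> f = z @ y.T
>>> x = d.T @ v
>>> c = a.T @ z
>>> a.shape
(31, 37)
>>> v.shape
(5, 7)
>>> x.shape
(31, 7)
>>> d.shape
(5, 31)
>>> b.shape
(31, 31)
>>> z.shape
(31, 7)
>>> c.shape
(37, 7)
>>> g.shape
(31, 7)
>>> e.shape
(37, 31)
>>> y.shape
(37, 7)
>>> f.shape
(31, 37)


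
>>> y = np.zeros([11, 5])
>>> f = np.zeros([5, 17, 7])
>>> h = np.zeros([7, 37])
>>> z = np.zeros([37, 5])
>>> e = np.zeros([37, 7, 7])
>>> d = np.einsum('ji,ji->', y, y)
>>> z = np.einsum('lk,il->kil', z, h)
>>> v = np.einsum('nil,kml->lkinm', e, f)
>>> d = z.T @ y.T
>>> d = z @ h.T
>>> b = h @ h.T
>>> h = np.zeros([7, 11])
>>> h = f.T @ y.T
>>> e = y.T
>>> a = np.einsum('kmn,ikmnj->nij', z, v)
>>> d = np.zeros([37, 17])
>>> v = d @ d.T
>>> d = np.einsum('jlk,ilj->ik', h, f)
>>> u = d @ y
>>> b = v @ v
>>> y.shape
(11, 5)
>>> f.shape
(5, 17, 7)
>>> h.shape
(7, 17, 11)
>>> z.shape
(5, 7, 37)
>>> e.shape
(5, 11)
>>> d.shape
(5, 11)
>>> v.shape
(37, 37)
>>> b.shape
(37, 37)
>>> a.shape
(37, 7, 17)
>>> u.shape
(5, 5)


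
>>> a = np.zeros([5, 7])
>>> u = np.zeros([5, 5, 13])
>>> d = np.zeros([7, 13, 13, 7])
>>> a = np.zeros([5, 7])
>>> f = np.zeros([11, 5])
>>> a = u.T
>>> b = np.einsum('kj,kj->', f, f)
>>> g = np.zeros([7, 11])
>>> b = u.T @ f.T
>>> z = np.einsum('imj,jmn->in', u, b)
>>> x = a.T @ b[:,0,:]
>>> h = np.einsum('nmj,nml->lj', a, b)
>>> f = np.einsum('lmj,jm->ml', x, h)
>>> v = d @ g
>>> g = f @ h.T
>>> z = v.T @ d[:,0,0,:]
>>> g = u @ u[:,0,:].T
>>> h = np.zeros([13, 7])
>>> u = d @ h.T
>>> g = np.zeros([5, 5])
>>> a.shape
(13, 5, 5)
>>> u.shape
(7, 13, 13, 13)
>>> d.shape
(7, 13, 13, 7)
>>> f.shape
(5, 5)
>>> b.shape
(13, 5, 11)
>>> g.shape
(5, 5)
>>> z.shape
(11, 13, 13, 7)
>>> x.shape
(5, 5, 11)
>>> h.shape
(13, 7)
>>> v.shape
(7, 13, 13, 11)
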